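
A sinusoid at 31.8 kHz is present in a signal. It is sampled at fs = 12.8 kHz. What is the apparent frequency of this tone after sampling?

31.8 kHz mod fs = 6.2 kHz.
6.2 kHz ≤ fs/2 = 6.4 kHz, appears at 6.2 kHz.

6.2 kHz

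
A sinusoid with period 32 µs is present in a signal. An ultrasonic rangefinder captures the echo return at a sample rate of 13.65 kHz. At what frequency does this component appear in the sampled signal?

3.95 kHz

T = 32 µs → f = 1/T = 31.25 kHz.
31.25 kHz mod fs = 3.95 kHz.
3.95 kHz ≤ fs/2 = 6.825 kHz, appears at 3.95 kHz.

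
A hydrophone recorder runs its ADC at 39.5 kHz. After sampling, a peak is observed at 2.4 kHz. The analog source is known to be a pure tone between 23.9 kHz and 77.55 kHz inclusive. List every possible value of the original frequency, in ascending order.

37.1 kHz, 41.9 kHz, 76.6 kHz

Frequencies that alias to 2.4 kHz are k·fs ± 2.4 kHz for integer k ≥ 0.
k=0: 2.4 kHz.
k=1: 37.1 kHz, 41.9 kHz.
k=2: 76.6 kHz, 81.4 kHz.
k=3: 116.1 kHz, 120.9 kHz.
Within [23.9 kHz, 77.55 kHz]: 37.1 kHz, 41.9 kHz, 76.6 kHz.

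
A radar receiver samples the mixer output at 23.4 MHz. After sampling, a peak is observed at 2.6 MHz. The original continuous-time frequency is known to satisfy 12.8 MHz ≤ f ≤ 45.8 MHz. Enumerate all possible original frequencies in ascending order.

Frequencies that alias to 2.6 MHz are k·fs ± 2.6 MHz for integer k ≥ 0.
k=0: 2.6 MHz.
k=1: 20.8 MHz, 26 MHz.
k=2: 44.2 MHz, 49.4 MHz.
k=3: 67.6 MHz, 72.8 MHz.
Within [12.8 MHz, 45.8 MHz]: 20.8 MHz, 26 MHz, 44.2 MHz.

20.8 MHz, 26 MHz, 44.2 MHz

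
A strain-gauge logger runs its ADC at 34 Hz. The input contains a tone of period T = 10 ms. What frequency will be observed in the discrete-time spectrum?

T = 10 ms → f = 1/T = 100 Hz.
100 Hz mod fs = 32 Hz.
32 Hz > fs/2 = 17 Hz, folds to fs − 32 Hz = 2 Hz.

2 Hz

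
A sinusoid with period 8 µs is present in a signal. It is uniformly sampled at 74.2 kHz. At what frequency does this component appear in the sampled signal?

23.4 kHz

T = 8 µs → f = 1/T = 125 kHz.
125 kHz mod fs = 50.8 kHz.
50.8 kHz > fs/2 = 37.1 kHz, folds to fs − 50.8 kHz = 23.4 kHz.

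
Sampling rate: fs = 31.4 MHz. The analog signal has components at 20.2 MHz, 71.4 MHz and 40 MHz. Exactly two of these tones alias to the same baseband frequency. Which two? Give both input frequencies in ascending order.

fs/2 = 15.7 MHz.
20.2 MHz > fs/2 = 15.7 MHz, folds to fs − 20.2 MHz = 11.2 MHz.
71.4 MHz mod fs = 8.6 MHz.
8.6 MHz ≤ fs/2 = 15.7 MHz, appears at 8.6 MHz.
40 MHz mod fs = 8.6 MHz.
8.6 MHz ≤ fs/2 = 15.7 MHz, appears at 8.6 MHz.
40 MHz and 71.4 MHz both map to 8.6 MHz.

40 MHz, 71.4 MHz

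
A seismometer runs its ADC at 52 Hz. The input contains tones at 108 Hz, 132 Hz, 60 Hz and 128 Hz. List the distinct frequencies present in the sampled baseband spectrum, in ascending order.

fs/2 = 26 Hz.
108 Hz mod fs = 4 Hz.
4 Hz ≤ fs/2 = 26 Hz, appears at 4 Hz.
132 Hz mod fs = 28 Hz.
28 Hz > fs/2 = 26 Hz, folds to fs − 28 Hz = 24 Hz.
60 Hz mod fs = 8 Hz.
8 Hz ≤ fs/2 = 26 Hz, appears at 8 Hz.
128 Hz mod fs = 24 Hz.
24 Hz ≤ fs/2 = 26 Hz, appears at 24 Hz.
Distinct values: {4 Hz, 8 Hz, 24 Hz}.

4 Hz, 8 Hz, 24 Hz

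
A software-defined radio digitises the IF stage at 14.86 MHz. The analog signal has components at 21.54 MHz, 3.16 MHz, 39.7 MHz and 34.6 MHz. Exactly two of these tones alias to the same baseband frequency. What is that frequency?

4.88 MHz

fs/2 = 7.43 MHz.
21.54 MHz mod fs = 6.68 MHz.
6.68 MHz ≤ fs/2 = 7.43 MHz, appears at 6.68 MHz.
3.16 MHz ≤ fs/2 = 7.43 MHz, passes unchanged.
39.7 MHz mod fs = 9.98 MHz.
9.98 MHz > fs/2 = 7.43 MHz, folds to fs − 9.98 MHz = 4.88 MHz.
34.6 MHz mod fs = 4.88 MHz.
4.88 MHz ≤ fs/2 = 7.43 MHz, appears at 4.88 MHz.
34.6 MHz and 39.7 MHz both map to 4.88 MHz.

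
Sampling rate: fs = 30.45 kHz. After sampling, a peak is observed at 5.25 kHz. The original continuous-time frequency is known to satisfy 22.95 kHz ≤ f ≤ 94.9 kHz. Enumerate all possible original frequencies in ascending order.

25.2 kHz, 35.7 kHz, 55.65 kHz, 66.15 kHz, 86.1 kHz

Frequencies that alias to 5.25 kHz are k·fs ± 5.25 kHz for integer k ≥ 0.
k=0: 5.25 kHz.
k=1: 25.2 kHz, 35.7 kHz.
k=2: 55.65 kHz, 66.15 kHz.
k=3: 86.1 kHz, 96.6 kHz.
k=4: 116.55 kHz, 127.05 kHz.
Within [22.95 kHz, 94.9 kHz]: 25.2 kHz, 35.7 kHz, 55.65 kHz, 66.15 kHz, 86.1 kHz.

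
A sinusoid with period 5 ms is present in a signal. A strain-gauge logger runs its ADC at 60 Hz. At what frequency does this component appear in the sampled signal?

20 Hz

T = 5 ms → f = 1/T = 200 Hz.
200 Hz mod fs = 20 Hz.
20 Hz ≤ fs/2 = 30 Hz, appears at 20 Hz.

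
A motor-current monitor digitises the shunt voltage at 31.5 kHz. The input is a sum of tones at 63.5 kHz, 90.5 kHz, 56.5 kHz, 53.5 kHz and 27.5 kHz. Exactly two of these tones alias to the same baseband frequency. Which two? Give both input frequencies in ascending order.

27.5 kHz, 90.5 kHz

fs/2 = 15.75 kHz.
63.5 kHz mod fs = 0.5 kHz.
0.5 kHz ≤ fs/2 = 15.75 kHz, appears at 0.5 kHz.
90.5 kHz mod fs = 27.5 kHz.
27.5 kHz > fs/2 = 15.75 kHz, folds to fs − 27.5 kHz = 4 kHz.
56.5 kHz mod fs = 25 kHz.
25 kHz > fs/2 = 15.75 kHz, folds to fs − 25 kHz = 6.5 kHz.
53.5 kHz mod fs = 22 kHz.
22 kHz > fs/2 = 15.75 kHz, folds to fs − 22 kHz = 9.5 kHz.
27.5 kHz > fs/2 = 15.75 kHz, folds to fs − 27.5 kHz = 4 kHz.
27.5 kHz and 90.5 kHz both map to 4 kHz.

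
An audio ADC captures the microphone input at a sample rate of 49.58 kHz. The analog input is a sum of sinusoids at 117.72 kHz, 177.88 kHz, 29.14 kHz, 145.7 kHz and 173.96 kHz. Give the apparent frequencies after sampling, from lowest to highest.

fs/2 = 24.79 kHz.
117.72 kHz mod fs = 18.56 kHz.
18.56 kHz ≤ fs/2 = 24.79 kHz, appears at 18.56 kHz.
177.88 kHz mod fs = 29.14 kHz.
29.14 kHz > fs/2 = 24.79 kHz, folds to fs − 29.14 kHz = 20.44 kHz.
29.14 kHz > fs/2 = 24.79 kHz, folds to fs − 29.14 kHz = 20.44 kHz.
145.7 kHz mod fs = 46.54 kHz.
46.54 kHz > fs/2 = 24.79 kHz, folds to fs − 46.54 kHz = 3.04 kHz.
173.96 kHz mod fs = 25.22 kHz.
25.22 kHz > fs/2 = 24.79 kHz, folds to fs − 25.22 kHz = 24.36 kHz.
Distinct values: {3.04 kHz, 18.56 kHz, 20.44 kHz, 24.36 kHz}.

3.04 kHz, 18.56 kHz, 20.44 kHz, 24.36 kHz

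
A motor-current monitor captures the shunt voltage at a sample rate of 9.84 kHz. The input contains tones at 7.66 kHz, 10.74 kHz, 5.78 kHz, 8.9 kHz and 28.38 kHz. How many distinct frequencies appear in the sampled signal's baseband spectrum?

5

fs/2 = 4.92 kHz.
7.66 kHz > fs/2 = 4.92 kHz, folds to fs − 7.66 kHz = 2.18 kHz.
10.74 kHz mod fs = 0.9 kHz.
0.9 kHz ≤ fs/2 = 4.92 kHz, appears at 0.9 kHz.
5.78 kHz > fs/2 = 4.92 kHz, folds to fs − 5.78 kHz = 4.06 kHz.
8.9 kHz > fs/2 = 4.92 kHz, folds to fs − 8.9 kHz = 0.94 kHz.
28.38 kHz mod fs = 8.7 kHz.
8.7 kHz > fs/2 = 4.92 kHz, folds to fs − 8.7 kHz = 1.14 kHz.
Distinct values: {0.9 kHz, 0.94 kHz, 1.14 kHz, 2.18 kHz, 4.06 kHz} → 5.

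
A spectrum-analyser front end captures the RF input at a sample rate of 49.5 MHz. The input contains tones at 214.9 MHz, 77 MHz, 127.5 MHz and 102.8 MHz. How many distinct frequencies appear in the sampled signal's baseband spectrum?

fs/2 = 24.75 MHz.
214.9 MHz mod fs = 16.9 MHz.
16.9 MHz ≤ fs/2 = 24.75 MHz, appears at 16.9 MHz.
77 MHz mod fs = 27.5 MHz.
27.5 MHz > fs/2 = 24.75 MHz, folds to fs − 27.5 MHz = 22 MHz.
127.5 MHz mod fs = 28.5 MHz.
28.5 MHz > fs/2 = 24.75 MHz, folds to fs − 28.5 MHz = 21 MHz.
102.8 MHz mod fs = 3.8 MHz.
3.8 MHz ≤ fs/2 = 24.75 MHz, appears at 3.8 MHz.
Distinct values: {3.8 MHz, 16.9 MHz, 21 MHz, 22 MHz} → 4.

4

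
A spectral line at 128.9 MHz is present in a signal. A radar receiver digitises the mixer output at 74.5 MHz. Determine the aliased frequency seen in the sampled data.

20.1 MHz

128.9 MHz mod fs = 54.4 MHz.
54.4 MHz > fs/2 = 37.25 MHz, folds to fs − 54.4 MHz = 20.1 MHz.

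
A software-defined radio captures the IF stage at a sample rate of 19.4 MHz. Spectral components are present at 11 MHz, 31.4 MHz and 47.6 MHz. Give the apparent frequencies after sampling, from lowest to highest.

fs/2 = 9.7 MHz.
11 MHz > fs/2 = 9.7 MHz, folds to fs − 11 MHz = 8.4 MHz.
31.4 MHz mod fs = 12 MHz.
12 MHz > fs/2 = 9.7 MHz, folds to fs − 12 MHz = 7.4 MHz.
47.6 MHz mod fs = 8.8 MHz.
8.8 MHz ≤ fs/2 = 9.7 MHz, appears at 8.8 MHz.
Distinct values: {7.4 MHz, 8.4 MHz, 8.8 MHz}.

7.4 MHz, 8.4 MHz, 8.8 MHz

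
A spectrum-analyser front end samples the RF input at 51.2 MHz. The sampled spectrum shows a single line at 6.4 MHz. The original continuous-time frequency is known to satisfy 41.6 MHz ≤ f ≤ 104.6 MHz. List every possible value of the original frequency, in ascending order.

44.8 MHz, 57.6 MHz, 96 MHz

Frequencies that alias to 6.4 MHz are k·fs ± 6.4 MHz for integer k ≥ 0.
k=0: 6.4 MHz.
k=1: 44.8 MHz, 57.6 MHz.
k=2: 96 MHz, 108.8 MHz.
k=3: 147.2 MHz, 160 MHz.
Within [41.6 MHz, 104.6 MHz]: 44.8 MHz, 57.6 MHz, 96 MHz.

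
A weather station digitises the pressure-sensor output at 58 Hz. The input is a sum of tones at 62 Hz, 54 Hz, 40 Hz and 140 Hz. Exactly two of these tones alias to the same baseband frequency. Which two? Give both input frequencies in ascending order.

fs/2 = 29 Hz.
62 Hz mod fs = 4 Hz.
4 Hz ≤ fs/2 = 29 Hz, appears at 4 Hz.
54 Hz > fs/2 = 29 Hz, folds to fs − 54 Hz = 4 Hz.
40 Hz > fs/2 = 29 Hz, folds to fs − 40 Hz = 18 Hz.
140 Hz mod fs = 24 Hz.
24 Hz ≤ fs/2 = 29 Hz, appears at 24 Hz.
54 Hz and 62 Hz both map to 4 Hz.

54 Hz, 62 Hz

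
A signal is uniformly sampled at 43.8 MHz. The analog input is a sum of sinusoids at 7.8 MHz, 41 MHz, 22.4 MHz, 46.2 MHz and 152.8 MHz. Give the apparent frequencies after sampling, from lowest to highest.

2.4 MHz, 2.8 MHz, 7.8 MHz, 21.4 MHz

fs/2 = 21.9 MHz.
7.8 MHz ≤ fs/2 = 21.9 MHz, passes unchanged.
41 MHz > fs/2 = 21.9 MHz, folds to fs − 41 MHz = 2.8 MHz.
22.4 MHz > fs/2 = 21.9 MHz, folds to fs − 22.4 MHz = 21.4 MHz.
46.2 MHz mod fs = 2.4 MHz.
2.4 MHz ≤ fs/2 = 21.9 MHz, appears at 2.4 MHz.
152.8 MHz mod fs = 21.4 MHz.
21.4 MHz ≤ fs/2 = 21.9 MHz, appears at 21.4 MHz.
Distinct values: {2.4 MHz, 2.8 MHz, 7.8 MHz, 21.4 MHz}.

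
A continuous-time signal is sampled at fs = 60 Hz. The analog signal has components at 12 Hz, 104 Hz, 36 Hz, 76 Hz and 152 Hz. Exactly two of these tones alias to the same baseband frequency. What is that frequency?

fs/2 = 30 Hz.
12 Hz ≤ fs/2 = 30 Hz, passes unchanged.
104 Hz mod fs = 44 Hz.
44 Hz > fs/2 = 30 Hz, folds to fs − 44 Hz = 16 Hz.
36 Hz > fs/2 = 30 Hz, folds to fs − 36 Hz = 24 Hz.
76 Hz mod fs = 16 Hz.
16 Hz ≤ fs/2 = 30 Hz, appears at 16 Hz.
152 Hz mod fs = 32 Hz.
32 Hz > fs/2 = 30 Hz, folds to fs − 32 Hz = 28 Hz.
76 Hz and 104 Hz both map to 16 Hz.

16 Hz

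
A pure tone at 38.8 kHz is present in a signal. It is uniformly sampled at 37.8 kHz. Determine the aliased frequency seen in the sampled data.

1 kHz

38.8 kHz mod fs = 1 kHz.
1 kHz ≤ fs/2 = 18.9 kHz, appears at 1 kHz.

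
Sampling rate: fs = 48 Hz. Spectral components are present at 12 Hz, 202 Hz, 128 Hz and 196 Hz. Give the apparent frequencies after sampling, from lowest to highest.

4 Hz, 10 Hz, 12 Hz, 16 Hz

fs/2 = 24 Hz.
12 Hz ≤ fs/2 = 24 Hz, passes unchanged.
202 Hz mod fs = 10 Hz.
10 Hz ≤ fs/2 = 24 Hz, appears at 10 Hz.
128 Hz mod fs = 32 Hz.
32 Hz > fs/2 = 24 Hz, folds to fs − 32 Hz = 16 Hz.
196 Hz mod fs = 4 Hz.
4 Hz ≤ fs/2 = 24 Hz, appears at 4 Hz.
Distinct values: {4 Hz, 10 Hz, 12 Hz, 16 Hz}.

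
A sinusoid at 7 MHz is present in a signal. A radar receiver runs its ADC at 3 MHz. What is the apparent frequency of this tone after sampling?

7 MHz mod fs = 1 MHz.
1 MHz ≤ fs/2 = 1.5 MHz, appears at 1 MHz.

1 MHz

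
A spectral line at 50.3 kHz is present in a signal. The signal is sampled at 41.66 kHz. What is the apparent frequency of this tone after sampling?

50.3 kHz mod fs = 8.64 kHz.
8.64 kHz ≤ fs/2 = 20.83 kHz, appears at 8.64 kHz.

8.64 kHz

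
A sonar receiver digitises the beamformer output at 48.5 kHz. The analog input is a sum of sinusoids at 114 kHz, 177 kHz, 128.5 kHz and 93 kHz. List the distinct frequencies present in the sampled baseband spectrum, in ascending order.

fs/2 = 24.25 kHz.
114 kHz mod fs = 17 kHz.
17 kHz ≤ fs/2 = 24.25 kHz, appears at 17 kHz.
177 kHz mod fs = 31.5 kHz.
31.5 kHz > fs/2 = 24.25 kHz, folds to fs − 31.5 kHz = 17 kHz.
128.5 kHz mod fs = 31.5 kHz.
31.5 kHz > fs/2 = 24.25 kHz, folds to fs − 31.5 kHz = 17 kHz.
93 kHz mod fs = 44.5 kHz.
44.5 kHz > fs/2 = 24.25 kHz, folds to fs − 44.5 kHz = 4 kHz.
Distinct values: {4 kHz, 17 kHz}.

4 kHz, 17 kHz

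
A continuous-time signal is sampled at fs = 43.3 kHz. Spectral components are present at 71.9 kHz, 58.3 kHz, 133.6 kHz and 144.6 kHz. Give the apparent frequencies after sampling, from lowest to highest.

fs/2 = 21.65 kHz.
71.9 kHz mod fs = 28.6 kHz.
28.6 kHz > fs/2 = 21.65 kHz, folds to fs − 28.6 kHz = 14.7 kHz.
58.3 kHz mod fs = 15 kHz.
15 kHz ≤ fs/2 = 21.65 kHz, appears at 15 kHz.
133.6 kHz mod fs = 3.7 kHz.
3.7 kHz ≤ fs/2 = 21.65 kHz, appears at 3.7 kHz.
144.6 kHz mod fs = 14.7 kHz.
14.7 kHz ≤ fs/2 = 21.65 kHz, appears at 14.7 kHz.
Distinct values: {3.7 kHz, 14.7 kHz, 15 kHz}.

3.7 kHz, 14.7 kHz, 15 kHz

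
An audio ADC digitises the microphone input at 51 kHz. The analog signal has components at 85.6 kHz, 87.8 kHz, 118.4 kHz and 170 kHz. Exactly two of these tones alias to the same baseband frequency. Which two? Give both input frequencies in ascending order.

fs/2 = 25.5 kHz.
85.6 kHz mod fs = 34.6 kHz.
34.6 kHz > fs/2 = 25.5 kHz, folds to fs − 34.6 kHz = 16.4 kHz.
87.8 kHz mod fs = 36.8 kHz.
36.8 kHz > fs/2 = 25.5 kHz, folds to fs − 36.8 kHz = 14.2 kHz.
118.4 kHz mod fs = 16.4 kHz.
16.4 kHz ≤ fs/2 = 25.5 kHz, appears at 16.4 kHz.
170 kHz mod fs = 17 kHz.
17 kHz ≤ fs/2 = 25.5 kHz, appears at 17 kHz.
85.6 kHz and 118.4 kHz both map to 16.4 kHz.

85.6 kHz, 118.4 kHz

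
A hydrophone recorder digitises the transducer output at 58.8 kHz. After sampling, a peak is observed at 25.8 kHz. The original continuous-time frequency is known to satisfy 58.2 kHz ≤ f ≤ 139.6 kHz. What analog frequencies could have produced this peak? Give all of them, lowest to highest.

84.6 kHz, 91.8 kHz

Frequencies that alias to 25.8 kHz are k·fs ± 25.8 kHz for integer k ≥ 0.
k=0: 25.8 kHz.
k=1: 33 kHz, 84.6 kHz.
k=2: 91.8 kHz, 143.4 kHz.
k=3: 150.6 kHz, 202.2 kHz.
Within [58.2 kHz, 139.6 kHz]: 84.6 kHz, 91.8 kHz.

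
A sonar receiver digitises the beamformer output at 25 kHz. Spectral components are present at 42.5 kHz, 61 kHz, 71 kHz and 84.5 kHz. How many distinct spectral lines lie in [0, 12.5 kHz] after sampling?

fs/2 = 12.5 kHz.
42.5 kHz mod fs = 17.5 kHz.
17.5 kHz > fs/2 = 12.5 kHz, folds to fs − 17.5 kHz = 7.5 kHz.
61 kHz mod fs = 11 kHz.
11 kHz ≤ fs/2 = 12.5 kHz, appears at 11 kHz.
71 kHz mod fs = 21 kHz.
21 kHz > fs/2 = 12.5 kHz, folds to fs − 21 kHz = 4 kHz.
84.5 kHz mod fs = 9.5 kHz.
9.5 kHz ≤ fs/2 = 12.5 kHz, appears at 9.5 kHz.
Distinct values: {4 kHz, 7.5 kHz, 9.5 kHz, 11 kHz} → 4.

4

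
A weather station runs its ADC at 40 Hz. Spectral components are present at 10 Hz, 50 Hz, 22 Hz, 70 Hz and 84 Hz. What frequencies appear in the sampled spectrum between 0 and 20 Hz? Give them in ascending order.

fs/2 = 20 Hz.
10 Hz ≤ fs/2 = 20 Hz, passes unchanged.
50 Hz mod fs = 10 Hz.
10 Hz ≤ fs/2 = 20 Hz, appears at 10 Hz.
22 Hz > fs/2 = 20 Hz, folds to fs − 22 Hz = 18 Hz.
70 Hz mod fs = 30 Hz.
30 Hz > fs/2 = 20 Hz, folds to fs − 30 Hz = 10 Hz.
84 Hz mod fs = 4 Hz.
4 Hz ≤ fs/2 = 20 Hz, appears at 4 Hz.
Distinct values: {4 Hz, 10 Hz, 18 Hz}.

4 Hz, 10 Hz, 18 Hz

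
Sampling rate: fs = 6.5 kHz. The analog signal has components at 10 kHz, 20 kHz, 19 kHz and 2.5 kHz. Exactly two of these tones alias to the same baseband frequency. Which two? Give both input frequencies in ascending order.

fs/2 = 3.25 kHz.
10 kHz mod fs = 3.5 kHz.
3.5 kHz > fs/2 = 3.25 kHz, folds to fs − 3.5 kHz = 3 kHz.
20 kHz mod fs = 0.5 kHz.
0.5 kHz ≤ fs/2 = 3.25 kHz, appears at 0.5 kHz.
19 kHz mod fs = 6 kHz.
6 kHz > fs/2 = 3.25 kHz, folds to fs − 6 kHz = 0.5 kHz.
2.5 kHz ≤ fs/2 = 3.25 kHz, passes unchanged.
19 kHz and 20 kHz both map to 0.5 kHz.

19 kHz, 20 kHz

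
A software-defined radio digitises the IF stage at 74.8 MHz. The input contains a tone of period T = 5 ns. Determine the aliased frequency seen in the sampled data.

24.4 MHz

T = 5 ns → f = 1/T = 200 MHz.
200 MHz mod fs = 50.4 MHz.
50.4 MHz > fs/2 = 37.4 MHz, folds to fs − 50.4 MHz = 24.4 MHz.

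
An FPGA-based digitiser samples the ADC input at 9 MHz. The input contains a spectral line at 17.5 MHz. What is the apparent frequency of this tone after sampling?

17.5 MHz mod fs = 8.5 MHz.
8.5 MHz > fs/2 = 4.5 MHz, folds to fs − 8.5 MHz = 0.5 MHz.

0.5 MHz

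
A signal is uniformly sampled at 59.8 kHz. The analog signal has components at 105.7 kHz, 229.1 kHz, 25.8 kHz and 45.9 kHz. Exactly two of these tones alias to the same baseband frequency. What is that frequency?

13.9 kHz

fs/2 = 29.9 kHz.
105.7 kHz mod fs = 45.9 kHz.
45.9 kHz > fs/2 = 29.9 kHz, folds to fs − 45.9 kHz = 13.9 kHz.
229.1 kHz mod fs = 49.7 kHz.
49.7 kHz > fs/2 = 29.9 kHz, folds to fs − 49.7 kHz = 10.1 kHz.
25.8 kHz ≤ fs/2 = 29.9 kHz, passes unchanged.
45.9 kHz > fs/2 = 29.9 kHz, folds to fs − 45.9 kHz = 13.9 kHz.
45.9 kHz and 105.7 kHz both map to 13.9 kHz.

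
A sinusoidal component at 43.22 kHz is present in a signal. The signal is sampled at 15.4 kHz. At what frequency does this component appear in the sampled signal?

43.22 kHz mod fs = 12.42 kHz.
12.42 kHz > fs/2 = 7.7 kHz, folds to fs − 12.42 kHz = 2.98 kHz.

2.98 kHz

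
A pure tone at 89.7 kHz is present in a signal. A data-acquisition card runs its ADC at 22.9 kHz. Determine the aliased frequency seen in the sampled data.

1.9 kHz

89.7 kHz mod fs = 21 kHz.
21 kHz > fs/2 = 11.45 kHz, folds to fs − 21 kHz = 1.9 kHz.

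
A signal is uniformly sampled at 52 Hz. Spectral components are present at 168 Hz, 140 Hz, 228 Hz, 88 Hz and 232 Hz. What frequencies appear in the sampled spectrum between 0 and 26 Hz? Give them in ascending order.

fs/2 = 26 Hz.
168 Hz mod fs = 12 Hz.
12 Hz ≤ fs/2 = 26 Hz, appears at 12 Hz.
140 Hz mod fs = 36 Hz.
36 Hz > fs/2 = 26 Hz, folds to fs − 36 Hz = 16 Hz.
228 Hz mod fs = 20 Hz.
20 Hz ≤ fs/2 = 26 Hz, appears at 20 Hz.
88 Hz mod fs = 36 Hz.
36 Hz > fs/2 = 26 Hz, folds to fs − 36 Hz = 16 Hz.
232 Hz mod fs = 24 Hz.
24 Hz ≤ fs/2 = 26 Hz, appears at 24 Hz.
Distinct values: {12 Hz, 16 Hz, 20 Hz, 24 Hz}.

12 Hz, 16 Hz, 20 Hz, 24 Hz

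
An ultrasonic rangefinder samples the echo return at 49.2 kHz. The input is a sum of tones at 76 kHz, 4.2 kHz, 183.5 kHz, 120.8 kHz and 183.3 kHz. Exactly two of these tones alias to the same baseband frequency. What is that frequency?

22.4 kHz

fs/2 = 24.6 kHz.
76 kHz mod fs = 26.8 kHz.
26.8 kHz > fs/2 = 24.6 kHz, folds to fs − 26.8 kHz = 22.4 kHz.
4.2 kHz ≤ fs/2 = 24.6 kHz, passes unchanged.
183.5 kHz mod fs = 35.9 kHz.
35.9 kHz > fs/2 = 24.6 kHz, folds to fs − 35.9 kHz = 13.3 kHz.
120.8 kHz mod fs = 22.4 kHz.
22.4 kHz ≤ fs/2 = 24.6 kHz, appears at 22.4 kHz.
183.3 kHz mod fs = 35.7 kHz.
35.7 kHz > fs/2 = 24.6 kHz, folds to fs − 35.7 kHz = 13.5 kHz.
76 kHz and 120.8 kHz both map to 22.4 kHz.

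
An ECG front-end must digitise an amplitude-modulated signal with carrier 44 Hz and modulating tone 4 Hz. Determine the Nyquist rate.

96 Hz

AM sidebands sit at fc ± fm = 40 Hz and 48 Hz.
Highest-frequency component: 48 Hz.
Nyquist rate = 2 × 48 Hz = 96 Hz.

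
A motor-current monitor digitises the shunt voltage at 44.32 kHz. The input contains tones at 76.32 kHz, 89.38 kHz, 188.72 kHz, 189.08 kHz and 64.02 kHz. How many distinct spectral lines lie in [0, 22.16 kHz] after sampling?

fs/2 = 22.16 kHz.
76.32 kHz mod fs = 32 kHz.
32 kHz > fs/2 = 22.16 kHz, folds to fs − 32 kHz = 12.32 kHz.
89.38 kHz mod fs = 0.74 kHz.
0.74 kHz ≤ fs/2 = 22.16 kHz, appears at 0.74 kHz.
188.72 kHz mod fs = 11.44 kHz.
11.44 kHz ≤ fs/2 = 22.16 kHz, appears at 11.44 kHz.
189.08 kHz mod fs = 11.8 kHz.
11.8 kHz ≤ fs/2 = 22.16 kHz, appears at 11.8 kHz.
64.02 kHz mod fs = 19.7 kHz.
19.7 kHz ≤ fs/2 = 22.16 kHz, appears at 19.7 kHz.
Distinct values: {0.74 kHz, 11.44 kHz, 11.8 kHz, 12.32 kHz, 19.7 kHz} → 5.

5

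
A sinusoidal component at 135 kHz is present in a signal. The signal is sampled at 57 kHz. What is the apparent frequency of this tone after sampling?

21 kHz

135 kHz mod fs = 21 kHz.
21 kHz ≤ fs/2 = 28.5 kHz, appears at 21 kHz.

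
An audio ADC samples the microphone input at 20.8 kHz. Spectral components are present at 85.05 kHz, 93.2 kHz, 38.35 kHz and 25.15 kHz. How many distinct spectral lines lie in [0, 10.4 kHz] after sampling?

fs/2 = 10.4 kHz.
85.05 kHz mod fs = 1.85 kHz.
1.85 kHz ≤ fs/2 = 10.4 kHz, appears at 1.85 kHz.
93.2 kHz mod fs = 10 kHz.
10 kHz ≤ fs/2 = 10.4 kHz, appears at 10 kHz.
38.35 kHz mod fs = 17.55 kHz.
17.55 kHz > fs/2 = 10.4 kHz, folds to fs − 17.55 kHz = 3.25 kHz.
25.15 kHz mod fs = 4.35 kHz.
4.35 kHz ≤ fs/2 = 10.4 kHz, appears at 4.35 kHz.
Distinct values: {1.85 kHz, 3.25 kHz, 4.35 kHz, 10 kHz} → 4.

4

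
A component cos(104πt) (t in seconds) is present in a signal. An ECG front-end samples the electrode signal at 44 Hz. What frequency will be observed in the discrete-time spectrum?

8 Hz

ω = 104π rad/s → f = ω/(2π) = 52 Hz.
52 Hz mod fs = 8 Hz.
8 Hz ≤ fs/2 = 22 Hz, appears at 8 Hz.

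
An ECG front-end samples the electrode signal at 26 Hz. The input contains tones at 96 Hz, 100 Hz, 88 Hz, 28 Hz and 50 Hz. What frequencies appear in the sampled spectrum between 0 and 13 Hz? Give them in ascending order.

2 Hz, 4 Hz, 8 Hz, 10 Hz

fs/2 = 13 Hz.
96 Hz mod fs = 18 Hz.
18 Hz > fs/2 = 13 Hz, folds to fs − 18 Hz = 8 Hz.
100 Hz mod fs = 22 Hz.
22 Hz > fs/2 = 13 Hz, folds to fs − 22 Hz = 4 Hz.
88 Hz mod fs = 10 Hz.
10 Hz ≤ fs/2 = 13 Hz, appears at 10 Hz.
28 Hz mod fs = 2 Hz.
2 Hz ≤ fs/2 = 13 Hz, appears at 2 Hz.
50 Hz mod fs = 24 Hz.
24 Hz > fs/2 = 13 Hz, folds to fs − 24 Hz = 2 Hz.
Distinct values: {2 Hz, 4 Hz, 8 Hz, 10 Hz}.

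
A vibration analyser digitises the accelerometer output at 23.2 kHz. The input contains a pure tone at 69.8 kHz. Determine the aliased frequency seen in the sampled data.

0.2 kHz

69.8 kHz mod fs = 0.2 kHz.
0.2 kHz ≤ fs/2 = 11.6 kHz, appears at 0.2 kHz.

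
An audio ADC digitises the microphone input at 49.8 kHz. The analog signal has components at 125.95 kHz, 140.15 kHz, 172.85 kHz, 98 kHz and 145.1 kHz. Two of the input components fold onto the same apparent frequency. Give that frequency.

fs/2 = 24.9 kHz.
125.95 kHz mod fs = 26.35 kHz.
26.35 kHz > fs/2 = 24.9 kHz, folds to fs − 26.35 kHz = 23.45 kHz.
140.15 kHz mod fs = 40.55 kHz.
40.55 kHz > fs/2 = 24.9 kHz, folds to fs − 40.55 kHz = 9.25 kHz.
172.85 kHz mod fs = 23.45 kHz.
23.45 kHz ≤ fs/2 = 24.9 kHz, appears at 23.45 kHz.
98 kHz mod fs = 48.2 kHz.
48.2 kHz > fs/2 = 24.9 kHz, folds to fs − 48.2 kHz = 1.6 kHz.
145.1 kHz mod fs = 45.5 kHz.
45.5 kHz > fs/2 = 24.9 kHz, folds to fs − 45.5 kHz = 4.3 kHz.
125.95 kHz and 172.85 kHz both map to 23.45 kHz.

23.45 kHz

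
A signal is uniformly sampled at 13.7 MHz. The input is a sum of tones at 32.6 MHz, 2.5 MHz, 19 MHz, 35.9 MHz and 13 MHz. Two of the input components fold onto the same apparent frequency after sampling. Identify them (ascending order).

fs/2 = 6.85 MHz.
32.6 MHz mod fs = 5.2 MHz.
5.2 MHz ≤ fs/2 = 6.85 MHz, appears at 5.2 MHz.
2.5 MHz ≤ fs/2 = 6.85 MHz, passes unchanged.
19 MHz mod fs = 5.3 MHz.
5.3 MHz ≤ fs/2 = 6.85 MHz, appears at 5.3 MHz.
35.9 MHz mod fs = 8.5 MHz.
8.5 MHz > fs/2 = 6.85 MHz, folds to fs − 8.5 MHz = 5.2 MHz.
13 MHz > fs/2 = 6.85 MHz, folds to fs − 13 MHz = 0.7 MHz.
32.6 MHz and 35.9 MHz both map to 5.2 MHz.

32.6 MHz, 35.9 MHz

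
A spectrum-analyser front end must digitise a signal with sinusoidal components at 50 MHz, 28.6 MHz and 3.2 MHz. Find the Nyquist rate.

Highest-frequency component: 50 MHz.
Nyquist rate = 2 × 50 MHz = 100 MHz.

100 MHz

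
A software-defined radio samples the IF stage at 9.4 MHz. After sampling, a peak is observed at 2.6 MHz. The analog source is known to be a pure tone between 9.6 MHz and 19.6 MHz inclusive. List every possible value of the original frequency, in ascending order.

12 MHz, 16.2 MHz

Frequencies that alias to 2.6 MHz are k·fs ± 2.6 MHz for integer k ≥ 0.
k=0: 2.6 MHz.
k=1: 6.8 MHz, 12 MHz.
k=2: 16.2 MHz, 21.4 MHz.
k=3: 25.6 MHz, 30.8 MHz.
Within [9.6 MHz, 19.6 MHz]: 12 MHz, 16.2 MHz.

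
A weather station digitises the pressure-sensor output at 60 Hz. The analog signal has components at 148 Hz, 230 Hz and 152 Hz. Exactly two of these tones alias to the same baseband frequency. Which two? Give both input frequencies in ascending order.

fs/2 = 30 Hz.
148 Hz mod fs = 28 Hz.
28 Hz ≤ fs/2 = 30 Hz, appears at 28 Hz.
230 Hz mod fs = 50 Hz.
50 Hz > fs/2 = 30 Hz, folds to fs − 50 Hz = 10 Hz.
152 Hz mod fs = 32 Hz.
32 Hz > fs/2 = 30 Hz, folds to fs − 32 Hz = 28 Hz.
148 Hz and 152 Hz both map to 28 Hz.

148 Hz, 152 Hz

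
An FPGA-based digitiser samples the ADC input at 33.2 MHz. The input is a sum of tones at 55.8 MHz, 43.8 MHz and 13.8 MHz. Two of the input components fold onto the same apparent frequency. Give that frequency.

10.6 MHz

fs/2 = 16.6 MHz.
55.8 MHz mod fs = 22.6 MHz.
22.6 MHz > fs/2 = 16.6 MHz, folds to fs − 22.6 MHz = 10.6 MHz.
43.8 MHz mod fs = 10.6 MHz.
10.6 MHz ≤ fs/2 = 16.6 MHz, appears at 10.6 MHz.
13.8 MHz ≤ fs/2 = 16.6 MHz, passes unchanged.
43.8 MHz and 55.8 MHz both map to 10.6 MHz.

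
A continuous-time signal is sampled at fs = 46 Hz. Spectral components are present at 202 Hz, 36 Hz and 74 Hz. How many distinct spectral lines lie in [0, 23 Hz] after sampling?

fs/2 = 23 Hz.
202 Hz mod fs = 18 Hz.
18 Hz ≤ fs/2 = 23 Hz, appears at 18 Hz.
36 Hz > fs/2 = 23 Hz, folds to fs − 36 Hz = 10 Hz.
74 Hz mod fs = 28 Hz.
28 Hz > fs/2 = 23 Hz, folds to fs − 28 Hz = 18 Hz.
Distinct values: {10 Hz, 18 Hz} → 2.

2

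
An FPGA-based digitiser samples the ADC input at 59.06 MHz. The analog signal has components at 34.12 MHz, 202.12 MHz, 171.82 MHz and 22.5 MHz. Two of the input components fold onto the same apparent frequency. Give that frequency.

fs/2 = 29.53 MHz.
34.12 MHz > fs/2 = 29.53 MHz, folds to fs − 34.12 MHz = 24.94 MHz.
202.12 MHz mod fs = 24.94 MHz.
24.94 MHz ≤ fs/2 = 29.53 MHz, appears at 24.94 MHz.
171.82 MHz mod fs = 53.7 MHz.
53.7 MHz > fs/2 = 29.53 MHz, folds to fs − 53.7 MHz = 5.36 MHz.
22.5 MHz ≤ fs/2 = 29.53 MHz, passes unchanged.
34.12 MHz and 202.12 MHz both map to 24.94 MHz.

24.94 MHz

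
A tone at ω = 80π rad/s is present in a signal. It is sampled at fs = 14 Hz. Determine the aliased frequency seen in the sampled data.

2 Hz

ω = 80π rad/s → f = ω/(2π) = 40 Hz.
40 Hz mod fs = 12 Hz.
12 Hz > fs/2 = 7 Hz, folds to fs − 12 Hz = 2 Hz.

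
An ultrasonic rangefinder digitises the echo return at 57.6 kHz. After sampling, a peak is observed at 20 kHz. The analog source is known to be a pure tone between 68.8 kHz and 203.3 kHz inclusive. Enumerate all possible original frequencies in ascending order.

Frequencies that alias to 20 kHz are k·fs ± 20 kHz for integer k ≥ 0.
k=0: 20 kHz.
k=1: 37.6 kHz, 77.6 kHz.
k=2: 95.2 kHz, 135.2 kHz.
k=3: 152.8 kHz, 192.8 kHz.
k=4: 210.4 kHz, 250.4 kHz.
Within [68.8 kHz, 203.3 kHz]: 77.6 kHz, 95.2 kHz, 135.2 kHz, 152.8 kHz, 192.8 kHz.

77.6 kHz, 95.2 kHz, 135.2 kHz, 152.8 kHz, 192.8 kHz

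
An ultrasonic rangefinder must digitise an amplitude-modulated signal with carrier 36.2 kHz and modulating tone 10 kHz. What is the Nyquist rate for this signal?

AM sidebands sit at fc ± fm = 26.2 kHz and 46.2 kHz.
Highest-frequency component: 46.2 kHz.
Nyquist rate = 2 × 46.2 kHz = 92.4 kHz.

92.4 kHz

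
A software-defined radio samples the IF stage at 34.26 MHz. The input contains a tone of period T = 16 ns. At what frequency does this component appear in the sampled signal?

T = 16 ns → f = 1/T = 62.5 MHz.
62.5 MHz mod fs = 28.24 MHz.
28.24 MHz > fs/2 = 17.13 MHz, folds to fs − 28.24 MHz = 6.02 MHz.

6.02 MHz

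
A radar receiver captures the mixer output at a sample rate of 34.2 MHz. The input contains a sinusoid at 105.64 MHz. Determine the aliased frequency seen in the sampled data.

105.64 MHz mod fs = 3.04 MHz.
3.04 MHz ≤ fs/2 = 17.1 MHz, appears at 3.04 MHz.

3.04 MHz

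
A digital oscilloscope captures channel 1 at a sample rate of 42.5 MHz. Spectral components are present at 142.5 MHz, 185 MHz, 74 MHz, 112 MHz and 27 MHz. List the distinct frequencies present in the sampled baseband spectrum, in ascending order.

11 MHz, 15 MHz, 15.5 MHz

fs/2 = 21.25 MHz.
142.5 MHz mod fs = 15 MHz.
15 MHz ≤ fs/2 = 21.25 MHz, appears at 15 MHz.
185 MHz mod fs = 15 MHz.
15 MHz ≤ fs/2 = 21.25 MHz, appears at 15 MHz.
74 MHz mod fs = 31.5 MHz.
31.5 MHz > fs/2 = 21.25 MHz, folds to fs − 31.5 MHz = 11 MHz.
112 MHz mod fs = 27 MHz.
27 MHz > fs/2 = 21.25 MHz, folds to fs − 27 MHz = 15.5 MHz.
27 MHz > fs/2 = 21.25 MHz, folds to fs − 27 MHz = 15.5 MHz.
Distinct values: {11 MHz, 15 MHz, 15.5 MHz}.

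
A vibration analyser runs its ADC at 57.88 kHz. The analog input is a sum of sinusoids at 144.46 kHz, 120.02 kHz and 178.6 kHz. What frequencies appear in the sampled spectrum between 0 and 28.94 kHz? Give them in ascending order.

4.26 kHz, 4.96 kHz, 28.7 kHz

fs/2 = 28.94 kHz.
144.46 kHz mod fs = 28.7 kHz.
28.7 kHz ≤ fs/2 = 28.94 kHz, appears at 28.7 kHz.
120.02 kHz mod fs = 4.26 kHz.
4.26 kHz ≤ fs/2 = 28.94 kHz, appears at 4.26 kHz.
178.6 kHz mod fs = 4.96 kHz.
4.96 kHz ≤ fs/2 = 28.94 kHz, appears at 4.96 kHz.
Distinct values: {4.26 kHz, 4.96 kHz, 28.7 kHz}.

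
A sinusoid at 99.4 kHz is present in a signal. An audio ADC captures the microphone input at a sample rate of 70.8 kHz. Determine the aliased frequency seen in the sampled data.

28.6 kHz

99.4 kHz mod fs = 28.6 kHz.
28.6 kHz ≤ fs/2 = 35.4 kHz, appears at 28.6 kHz.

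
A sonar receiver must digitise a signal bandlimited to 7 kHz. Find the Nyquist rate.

Nyquist rate = 2 × 7 kHz = 14 kHz.

14 kHz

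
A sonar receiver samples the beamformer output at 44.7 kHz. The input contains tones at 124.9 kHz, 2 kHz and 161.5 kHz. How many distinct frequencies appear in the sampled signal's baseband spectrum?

3

fs/2 = 22.35 kHz.
124.9 kHz mod fs = 35.5 kHz.
35.5 kHz > fs/2 = 22.35 kHz, folds to fs − 35.5 kHz = 9.2 kHz.
2 kHz ≤ fs/2 = 22.35 kHz, passes unchanged.
161.5 kHz mod fs = 27.4 kHz.
27.4 kHz > fs/2 = 22.35 kHz, folds to fs − 27.4 kHz = 17.3 kHz.
Distinct values: {2 kHz, 9.2 kHz, 17.3 kHz} → 3.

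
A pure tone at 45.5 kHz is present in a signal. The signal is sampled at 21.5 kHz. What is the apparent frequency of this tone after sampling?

45.5 kHz mod fs = 2.5 kHz.
2.5 kHz ≤ fs/2 = 10.75 kHz, appears at 2.5 kHz.

2.5 kHz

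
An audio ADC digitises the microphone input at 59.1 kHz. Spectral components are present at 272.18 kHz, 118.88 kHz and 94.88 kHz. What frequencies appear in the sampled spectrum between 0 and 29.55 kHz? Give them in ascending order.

fs/2 = 29.55 kHz.
272.18 kHz mod fs = 35.78 kHz.
35.78 kHz > fs/2 = 29.55 kHz, folds to fs − 35.78 kHz = 23.32 kHz.
118.88 kHz mod fs = 0.68 kHz.
0.68 kHz ≤ fs/2 = 29.55 kHz, appears at 0.68 kHz.
94.88 kHz mod fs = 35.78 kHz.
35.78 kHz > fs/2 = 29.55 kHz, folds to fs − 35.78 kHz = 23.32 kHz.
Distinct values: {0.68 kHz, 23.32 kHz}.

0.68 kHz, 23.32 kHz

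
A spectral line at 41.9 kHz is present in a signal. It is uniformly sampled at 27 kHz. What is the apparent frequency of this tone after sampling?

12.1 kHz

41.9 kHz mod fs = 14.9 kHz.
14.9 kHz > fs/2 = 13.5 kHz, folds to fs − 14.9 kHz = 12.1 kHz.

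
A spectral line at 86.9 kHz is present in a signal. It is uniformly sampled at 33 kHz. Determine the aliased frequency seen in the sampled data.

12.1 kHz

86.9 kHz mod fs = 20.9 kHz.
20.9 kHz > fs/2 = 16.5 kHz, folds to fs − 20.9 kHz = 12.1 kHz.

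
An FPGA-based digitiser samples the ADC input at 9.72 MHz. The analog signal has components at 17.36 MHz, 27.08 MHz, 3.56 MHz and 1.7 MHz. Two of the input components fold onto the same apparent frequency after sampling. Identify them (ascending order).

17.36 MHz, 27.08 MHz

fs/2 = 4.86 MHz.
17.36 MHz mod fs = 7.64 MHz.
7.64 MHz > fs/2 = 4.86 MHz, folds to fs − 7.64 MHz = 2.08 MHz.
27.08 MHz mod fs = 7.64 MHz.
7.64 MHz > fs/2 = 4.86 MHz, folds to fs − 7.64 MHz = 2.08 MHz.
3.56 MHz ≤ fs/2 = 4.86 MHz, passes unchanged.
1.7 MHz ≤ fs/2 = 4.86 MHz, passes unchanged.
17.36 MHz and 27.08 MHz both map to 2.08 MHz.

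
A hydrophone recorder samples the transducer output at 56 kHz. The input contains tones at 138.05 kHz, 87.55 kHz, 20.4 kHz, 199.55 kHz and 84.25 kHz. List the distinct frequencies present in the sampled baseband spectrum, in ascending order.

fs/2 = 28 kHz.
138.05 kHz mod fs = 26.05 kHz.
26.05 kHz ≤ fs/2 = 28 kHz, appears at 26.05 kHz.
87.55 kHz mod fs = 31.55 kHz.
31.55 kHz > fs/2 = 28 kHz, folds to fs − 31.55 kHz = 24.45 kHz.
20.4 kHz ≤ fs/2 = 28 kHz, passes unchanged.
199.55 kHz mod fs = 31.55 kHz.
31.55 kHz > fs/2 = 28 kHz, folds to fs − 31.55 kHz = 24.45 kHz.
84.25 kHz mod fs = 28.25 kHz.
28.25 kHz > fs/2 = 28 kHz, folds to fs − 28.25 kHz = 27.75 kHz.
Distinct values: {20.4 kHz, 24.45 kHz, 26.05 kHz, 27.75 kHz}.

20.4 kHz, 24.45 kHz, 26.05 kHz, 27.75 kHz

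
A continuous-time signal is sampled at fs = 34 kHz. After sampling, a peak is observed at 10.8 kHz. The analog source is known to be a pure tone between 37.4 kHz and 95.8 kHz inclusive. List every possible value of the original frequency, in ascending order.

44.8 kHz, 57.2 kHz, 78.8 kHz, 91.2 kHz

Frequencies that alias to 10.8 kHz are k·fs ± 10.8 kHz for integer k ≥ 0.
k=0: 10.8 kHz.
k=1: 23.2 kHz, 44.8 kHz.
k=2: 57.2 kHz, 78.8 kHz.
k=3: 91.2 kHz, 112.8 kHz.
k=4: 125.2 kHz, 146.8 kHz.
Within [37.4 kHz, 95.8 kHz]: 44.8 kHz, 57.2 kHz, 78.8 kHz, 91.2 kHz.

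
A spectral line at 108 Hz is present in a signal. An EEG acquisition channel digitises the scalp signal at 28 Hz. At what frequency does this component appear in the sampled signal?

108 Hz mod fs = 24 Hz.
24 Hz > fs/2 = 14 Hz, folds to fs − 24 Hz = 4 Hz.

4 Hz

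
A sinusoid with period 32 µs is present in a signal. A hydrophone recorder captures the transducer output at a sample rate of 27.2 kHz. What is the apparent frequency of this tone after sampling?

4.05 kHz

T = 32 µs → f = 1/T = 31.25 kHz.
31.25 kHz mod fs = 4.05 kHz.
4.05 kHz ≤ fs/2 = 13.6 kHz, appears at 4.05 kHz.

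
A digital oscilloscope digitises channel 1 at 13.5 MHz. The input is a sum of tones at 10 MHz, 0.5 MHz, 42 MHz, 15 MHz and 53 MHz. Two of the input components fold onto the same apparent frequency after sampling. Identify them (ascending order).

15 MHz, 42 MHz

fs/2 = 6.75 MHz.
10 MHz > fs/2 = 6.75 MHz, folds to fs − 10 MHz = 3.5 MHz.
0.5 MHz ≤ fs/2 = 6.75 MHz, passes unchanged.
42 MHz mod fs = 1.5 MHz.
1.5 MHz ≤ fs/2 = 6.75 MHz, appears at 1.5 MHz.
15 MHz mod fs = 1.5 MHz.
1.5 MHz ≤ fs/2 = 6.75 MHz, appears at 1.5 MHz.
53 MHz mod fs = 12.5 MHz.
12.5 MHz > fs/2 = 6.75 MHz, folds to fs − 12.5 MHz = 1 MHz.
15 MHz and 42 MHz both map to 1.5 MHz.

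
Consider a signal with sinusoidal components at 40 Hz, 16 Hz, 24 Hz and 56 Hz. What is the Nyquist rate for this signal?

112 Hz

Highest-frequency component: 56 Hz.
Nyquist rate = 2 × 56 Hz = 112 Hz.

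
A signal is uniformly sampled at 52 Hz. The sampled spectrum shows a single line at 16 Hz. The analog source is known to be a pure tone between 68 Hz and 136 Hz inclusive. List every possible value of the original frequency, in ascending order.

Frequencies that alias to 16 Hz are k·fs ± 16 Hz for integer k ≥ 0.
k=0: 16 Hz.
k=1: 36 Hz, 68 Hz.
k=2: 88 Hz, 120 Hz.
k=3: 140 Hz, 172 Hz.
Within [68 Hz, 136 Hz]: 68 Hz, 88 Hz, 120 Hz.

68 Hz, 88 Hz, 120 Hz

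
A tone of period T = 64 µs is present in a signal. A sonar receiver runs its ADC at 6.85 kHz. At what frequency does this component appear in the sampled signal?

T = 64 µs → f = 1/T = 15.625 kHz.
15.625 kHz mod fs = 1.925 kHz.
1.925 kHz ≤ fs/2 = 3.425 kHz, appears at 1.925 kHz.

1.925 kHz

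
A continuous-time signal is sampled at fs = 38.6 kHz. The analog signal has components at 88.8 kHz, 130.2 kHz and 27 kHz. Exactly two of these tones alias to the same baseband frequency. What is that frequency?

11.6 kHz

fs/2 = 19.3 kHz.
88.8 kHz mod fs = 11.6 kHz.
11.6 kHz ≤ fs/2 = 19.3 kHz, appears at 11.6 kHz.
130.2 kHz mod fs = 14.4 kHz.
14.4 kHz ≤ fs/2 = 19.3 kHz, appears at 14.4 kHz.
27 kHz > fs/2 = 19.3 kHz, folds to fs − 27 kHz = 11.6 kHz.
27 kHz and 88.8 kHz both map to 11.6 kHz.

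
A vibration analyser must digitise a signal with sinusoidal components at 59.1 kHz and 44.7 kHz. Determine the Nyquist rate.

Highest-frequency component: 59.1 kHz.
Nyquist rate = 2 × 59.1 kHz = 118.2 kHz.

118.2 kHz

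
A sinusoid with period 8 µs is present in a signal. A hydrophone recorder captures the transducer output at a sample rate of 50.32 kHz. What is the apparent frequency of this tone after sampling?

24.36 kHz

T = 8 µs → f = 1/T = 125 kHz.
125 kHz mod fs = 24.36 kHz.
24.36 kHz ≤ fs/2 = 25.16 kHz, appears at 24.36 kHz.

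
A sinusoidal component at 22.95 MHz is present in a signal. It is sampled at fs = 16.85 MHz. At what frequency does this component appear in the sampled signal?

22.95 MHz mod fs = 6.1 MHz.
6.1 MHz ≤ fs/2 = 8.425 MHz, appears at 6.1 MHz.

6.1 MHz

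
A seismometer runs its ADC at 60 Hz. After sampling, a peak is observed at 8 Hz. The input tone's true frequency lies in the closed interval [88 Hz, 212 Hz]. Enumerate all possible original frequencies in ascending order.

112 Hz, 128 Hz, 172 Hz, 188 Hz

Frequencies that alias to 8 Hz are k·fs ± 8 Hz for integer k ≥ 0.
k=0: 8 Hz.
k=1: 52 Hz, 68 Hz.
k=2: 112 Hz, 128 Hz.
k=3: 172 Hz, 188 Hz.
k=4: 232 Hz, 248 Hz.
Within [88 Hz, 212 Hz]: 112 Hz, 128 Hz, 172 Hz, 188 Hz.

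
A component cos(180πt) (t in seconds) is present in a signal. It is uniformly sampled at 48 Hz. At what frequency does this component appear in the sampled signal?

ω = 180π rad/s → f = ω/(2π) = 90 Hz.
90 Hz mod fs = 42 Hz.
42 Hz > fs/2 = 24 Hz, folds to fs − 42 Hz = 6 Hz.

6 Hz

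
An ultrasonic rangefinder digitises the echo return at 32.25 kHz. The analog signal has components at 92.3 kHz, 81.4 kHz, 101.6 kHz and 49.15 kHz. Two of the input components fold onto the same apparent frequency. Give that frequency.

fs/2 = 16.125 kHz.
92.3 kHz mod fs = 27.8 kHz.
27.8 kHz > fs/2 = 16.125 kHz, folds to fs − 27.8 kHz = 4.45 kHz.
81.4 kHz mod fs = 16.9 kHz.
16.9 kHz > fs/2 = 16.125 kHz, folds to fs − 16.9 kHz = 15.35 kHz.
101.6 kHz mod fs = 4.85 kHz.
4.85 kHz ≤ fs/2 = 16.125 kHz, appears at 4.85 kHz.
49.15 kHz mod fs = 16.9 kHz.
16.9 kHz > fs/2 = 16.125 kHz, folds to fs − 16.9 kHz = 15.35 kHz.
49.15 kHz and 81.4 kHz both map to 15.35 kHz.

15.35 kHz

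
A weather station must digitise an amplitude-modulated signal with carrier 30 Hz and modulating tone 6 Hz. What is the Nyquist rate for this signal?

72 Hz

AM sidebands sit at fc ± fm = 24 Hz and 36 Hz.
Highest-frequency component: 36 Hz.
Nyquist rate = 2 × 36 Hz = 72 Hz.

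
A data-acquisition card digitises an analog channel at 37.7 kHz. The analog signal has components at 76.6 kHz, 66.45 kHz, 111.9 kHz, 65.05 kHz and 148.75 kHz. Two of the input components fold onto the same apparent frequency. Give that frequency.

1.2 kHz

fs/2 = 18.85 kHz.
76.6 kHz mod fs = 1.2 kHz.
1.2 kHz ≤ fs/2 = 18.85 kHz, appears at 1.2 kHz.
66.45 kHz mod fs = 28.75 kHz.
28.75 kHz > fs/2 = 18.85 kHz, folds to fs − 28.75 kHz = 8.95 kHz.
111.9 kHz mod fs = 36.5 kHz.
36.5 kHz > fs/2 = 18.85 kHz, folds to fs − 36.5 kHz = 1.2 kHz.
65.05 kHz mod fs = 27.35 kHz.
27.35 kHz > fs/2 = 18.85 kHz, folds to fs − 27.35 kHz = 10.35 kHz.
148.75 kHz mod fs = 35.65 kHz.
35.65 kHz > fs/2 = 18.85 kHz, folds to fs − 35.65 kHz = 2.05 kHz.
76.6 kHz and 111.9 kHz both map to 1.2 kHz.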